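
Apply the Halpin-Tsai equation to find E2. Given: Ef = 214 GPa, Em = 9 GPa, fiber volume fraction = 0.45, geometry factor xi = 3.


eta = (Ef/Em - 1)/(Ef/Em + xi) = (23.7778 - 1)/(23.7778 + 3) = 0.8506
E2 = Em*(1+xi*eta*Vf)/(1-eta*Vf) = 31.33 GPa

31.33 GPa


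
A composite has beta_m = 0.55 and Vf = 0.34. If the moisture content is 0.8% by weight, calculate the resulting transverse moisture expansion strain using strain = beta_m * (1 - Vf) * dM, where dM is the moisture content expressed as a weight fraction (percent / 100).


dM = 0.8/100 = 0.008
strain = beta_m * (1-Vf) * dM = 0.55 * 0.66 * 0.008 = 0.002904

0.002904


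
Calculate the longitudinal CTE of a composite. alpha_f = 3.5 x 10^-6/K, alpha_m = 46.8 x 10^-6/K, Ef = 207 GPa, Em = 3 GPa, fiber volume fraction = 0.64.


E1 = Ef*Vf + Em*(1-Vf) = 133.56
alpha_1 = (alpha_f*Ef*Vf + alpha_m*Em*(1-Vf))/E1 = 3.85 x 10^-6/K

3.85 x 10^-6/K


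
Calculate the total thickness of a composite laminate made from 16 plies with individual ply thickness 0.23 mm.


h = n * t_ply = 16 * 0.23 = 3.68 mm

3.68 mm


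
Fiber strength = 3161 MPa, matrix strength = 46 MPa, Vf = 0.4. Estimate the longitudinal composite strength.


sigma_1 = sigma_f*Vf + sigma_m*(1-Vf) = 3161*0.4 + 46*0.6 = 1292.0 MPa

1292.0 MPa


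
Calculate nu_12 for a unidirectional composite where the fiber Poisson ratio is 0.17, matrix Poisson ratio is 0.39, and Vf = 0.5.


nu_12 = nu_f*Vf + nu_m*(1-Vf) = 0.17*0.5 + 0.39*0.5 = 0.28

0.28


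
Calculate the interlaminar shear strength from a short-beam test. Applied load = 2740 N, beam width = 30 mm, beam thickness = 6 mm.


ILSS = 3F/(4bh) = 3*2740/(4*30*6) = 11.42 MPa

11.42 MPa


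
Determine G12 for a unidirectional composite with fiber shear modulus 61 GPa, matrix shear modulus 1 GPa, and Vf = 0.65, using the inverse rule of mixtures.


1/G12 = Vf/Gf + (1-Vf)/Gm = 0.65/61 + 0.35/1
G12 = 2.77 GPa

2.77 GPa


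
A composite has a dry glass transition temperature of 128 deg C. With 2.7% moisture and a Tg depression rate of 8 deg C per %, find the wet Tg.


Tg_wet = Tg_dry - k*moisture = 128 - 8*2.7 = 106.4 deg C

106.4 deg C


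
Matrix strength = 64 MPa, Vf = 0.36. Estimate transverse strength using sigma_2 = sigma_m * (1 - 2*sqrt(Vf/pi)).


factor = 1 - 2*sqrt(0.36/pi) = 0.323
sigma_2 = 64 * 0.323 = 20.67 MPa

20.67 MPa


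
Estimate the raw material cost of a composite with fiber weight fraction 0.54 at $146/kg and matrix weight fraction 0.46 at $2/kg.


Cost = cost_f*Wf + cost_m*Wm = 146*0.54 + 2*0.46 = $79.76/kg

$79.76/kg


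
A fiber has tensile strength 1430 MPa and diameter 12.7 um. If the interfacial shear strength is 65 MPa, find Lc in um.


Lc = sigma_f * d / (2 * tau_i) = 1430 * 12.7 / (2 * 65) = 139.7 um

139.7 um


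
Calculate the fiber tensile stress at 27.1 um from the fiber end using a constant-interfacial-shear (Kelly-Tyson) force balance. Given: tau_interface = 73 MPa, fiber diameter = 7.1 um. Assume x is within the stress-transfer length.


Force balance: sigma_f * (pi*d^2/4) = tau * (pi*d) * x  ->  sigma_f = 4 * tau * x / d
sigma_f = 4 * 73 * 27.1 / 7.1 = 1114.5 MPa

1114.5 MPa


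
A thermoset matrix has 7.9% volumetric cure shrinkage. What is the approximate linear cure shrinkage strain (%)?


Linear shrinkage ≈ vol_shrink/3 = 7.9/3 = 2.633%

2.633%


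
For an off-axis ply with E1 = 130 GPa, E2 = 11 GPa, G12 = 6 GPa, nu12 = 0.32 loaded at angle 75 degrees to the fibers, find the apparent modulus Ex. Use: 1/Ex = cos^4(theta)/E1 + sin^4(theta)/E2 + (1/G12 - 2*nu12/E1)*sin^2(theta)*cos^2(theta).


cos^4(75) = 0.004487, sin^4(75) = 0.870513, sin^2(75)*cos^2(75) = 0.0625
1/G12 - 2*nu12/E1 = 1/6 - 2*0.32/130 = 0.161744 GPa^-1
1/Ex = 0.004487/130 + 0.870513/11 + 0.161744*0.0625 = 0.089281 GPa^-1
Ex = 11.2 GPa

11.2 GPa


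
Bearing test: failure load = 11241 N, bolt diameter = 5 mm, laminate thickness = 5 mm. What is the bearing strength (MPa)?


sigma_br = F/(d*h) = 11241/(5*5) = 449.6 MPa

449.6 MPa


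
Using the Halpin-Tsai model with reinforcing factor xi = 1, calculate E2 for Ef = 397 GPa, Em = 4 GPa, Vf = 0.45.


eta = (Ef/Em - 1)/(Ef/Em + xi) = (99.25 - 1)/(99.25 + 1) = 0.98
E2 = Em*(1+xi*eta*Vf)/(1-eta*Vf) = 10.31 GPa

10.31 GPa


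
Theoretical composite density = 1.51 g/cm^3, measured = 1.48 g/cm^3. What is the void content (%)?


Void% = (rho_theo - rho_actual)/rho_theo * 100 = (1.51 - 1.48)/1.51 * 100 = 1.99%

1.99%


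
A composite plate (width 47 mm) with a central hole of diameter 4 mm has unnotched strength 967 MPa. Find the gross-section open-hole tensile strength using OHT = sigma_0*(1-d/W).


OHT = sigma_0*(1-d/W) = 967*(1-4/47) = 884.7 MPa

884.7 MPa


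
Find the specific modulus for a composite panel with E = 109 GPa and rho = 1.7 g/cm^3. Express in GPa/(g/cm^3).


Specific stiffness = E/rho = 109/1.7 = 64.1 GPa/(g/cm^3)

64.1 GPa/(g/cm^3)


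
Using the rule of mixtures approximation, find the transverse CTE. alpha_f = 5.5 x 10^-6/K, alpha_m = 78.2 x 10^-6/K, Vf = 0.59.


alpha_2 = alpha_f*Vf + alpha_m*(1-Vf) = 5.5*0.59 + 78.2*0.41 = 35.3 x 10^-6/K

35.3 x 10^-6/K


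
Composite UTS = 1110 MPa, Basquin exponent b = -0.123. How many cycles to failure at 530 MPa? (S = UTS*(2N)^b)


N = 0.5 * (S/UTS)^(1/b) = 0.5 * (530/1110)^(1/-0.123) = 203.7554 cycles

203.7554 cycles


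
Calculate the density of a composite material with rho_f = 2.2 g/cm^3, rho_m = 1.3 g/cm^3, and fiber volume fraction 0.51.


rho_c = rho_f*Vf + rho_m*(1-Vf) = 2.2*0.51 + 1.3*0.49 = 1.759 g/cm^3

1.759 g/cm^3


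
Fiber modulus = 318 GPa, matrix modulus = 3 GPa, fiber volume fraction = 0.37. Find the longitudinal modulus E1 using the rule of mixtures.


E1 = Ef*Vf + Em*(1-Vf) = 318*0.37 + 3*0.63 = 119.55 GPa

119.55 GPa


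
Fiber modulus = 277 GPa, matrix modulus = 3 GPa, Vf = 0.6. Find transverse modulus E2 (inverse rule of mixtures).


1/E2 = Vf/Ef + (1-Vf)/Em = 0.6/277 + 0.4/3
E2 = 7.38 GPa

7.38 GPa


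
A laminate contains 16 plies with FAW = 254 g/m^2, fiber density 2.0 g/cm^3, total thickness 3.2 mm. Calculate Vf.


Vf = n * FAW / (rho_f * h * 1000) = 16 * 254 / (2.0 * 3.2 * 1000) = 0.635

0.635


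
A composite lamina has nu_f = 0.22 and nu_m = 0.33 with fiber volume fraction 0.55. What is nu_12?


nu_12 = nu_f*Vf + nu_m*(1-Vf) = 0.22*0.55 + 0.33*0.45 = 0.2695

0.2695


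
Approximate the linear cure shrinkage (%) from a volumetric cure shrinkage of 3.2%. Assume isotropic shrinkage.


Linear shrinkage ≈ vol_shrink/3 = 3.2/3 = 1.067%

1.067%


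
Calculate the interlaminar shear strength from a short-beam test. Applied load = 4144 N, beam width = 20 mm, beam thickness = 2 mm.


ILSS = 3F/(4bh) = 3*4144/(4*20*2) = 77.7 MPa

77.7 MPa


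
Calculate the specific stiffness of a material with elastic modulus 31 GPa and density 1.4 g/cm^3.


Specific stiffness = E/rho = 31/1.4 = 22.1 GPa/(g/cm^3)

22.1 GPa/(g/cm^3)


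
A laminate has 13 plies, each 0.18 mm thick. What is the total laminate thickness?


h = n * t_ply = 13 * 0.18 = 2.34 mm

2.34 mm


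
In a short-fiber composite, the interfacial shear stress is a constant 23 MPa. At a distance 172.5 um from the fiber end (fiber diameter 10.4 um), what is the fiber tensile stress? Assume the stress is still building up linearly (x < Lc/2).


Force balance: sigma_f * (pi*d^2/4) = tau * (pi*d) * x  ->  sigma_f = 4 * tau * x / d
sigma_f = 4 * 23 * 172.5 / 10.4 = 1526.0 MPa

1526.0 MPa


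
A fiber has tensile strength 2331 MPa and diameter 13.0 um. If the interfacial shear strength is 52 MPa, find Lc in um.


Lc = sigma_f * d / (2 * tau_i) = 2331 * 13.0 / (2 * 52) = 291.4 um

291.4 um


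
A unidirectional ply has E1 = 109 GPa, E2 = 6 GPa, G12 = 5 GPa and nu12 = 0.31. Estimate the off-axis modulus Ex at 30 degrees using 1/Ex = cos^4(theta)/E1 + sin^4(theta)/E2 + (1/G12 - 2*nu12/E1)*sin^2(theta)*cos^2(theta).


cos^4(30) = 0.5625, sin^4(30) = 0.0625, sin^2(30)*cos^2(30) = 0.1875
1/G12 - 2*nu12/E1 = 1/5 - 2*0.31/109 = 0.194312 GPa^-1
1/Ex = 0.5625/109 + 0.0625/6 + 0.194312*0.1875 = 0.0520107 GPa^-1
Ex = 19.23 GPa

19.23 GPa


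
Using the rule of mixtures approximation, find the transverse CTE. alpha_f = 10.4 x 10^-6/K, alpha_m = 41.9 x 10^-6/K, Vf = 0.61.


alpha_2 = alpha_f*Vf + alpha_m*(1-Vf) = 10.4*0.61 + 41.9*0.39 = 22.7 x 10^-6/K

22.7 x 10^-6/K


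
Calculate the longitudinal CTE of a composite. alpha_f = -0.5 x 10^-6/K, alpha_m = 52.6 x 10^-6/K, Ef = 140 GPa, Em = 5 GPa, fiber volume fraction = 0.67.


E1 = Ef*Vf + Em*(1-Vf) = 95.45
alpha_1 = (alpha_f*Ef*Vf + alpha_m*Em*(1-Vf))/E1 = 0.42 x 10^-6/K

0.42 x 10^-6/K


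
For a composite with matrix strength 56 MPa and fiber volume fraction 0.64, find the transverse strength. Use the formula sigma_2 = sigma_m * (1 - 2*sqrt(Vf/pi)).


factor = 1 - 2*sqrt(0.64/pi) = 0.0973
sigma_2 = 56 * 0.0973 = 5.45 MPa

5.45 MPa


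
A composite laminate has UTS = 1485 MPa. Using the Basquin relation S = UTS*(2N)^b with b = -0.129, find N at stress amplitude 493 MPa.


N = 0.5 * (S/UTS)^(1/b) = 0.5 * (493/1485)^(1/-0.129) = 2577.5937 cycles

2577.5937 cycles


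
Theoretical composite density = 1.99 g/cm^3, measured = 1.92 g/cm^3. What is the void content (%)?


Void% = (rho_theo - rho_actual)/rho_theo * 100 = (1.99 - 1.92)/1.99 * 100 = 3.52%

3.52%


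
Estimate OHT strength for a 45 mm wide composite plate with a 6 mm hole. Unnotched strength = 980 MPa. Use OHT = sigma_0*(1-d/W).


OHT = sigma_0*(1-d/W) = 980*(1-6/45) = 849.3 MPa

849.3 MPa


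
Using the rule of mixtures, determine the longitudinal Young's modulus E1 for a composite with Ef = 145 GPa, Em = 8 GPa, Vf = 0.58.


E1 = Ef*Vf + Em*(1-Vf) = 145*0.58 + 8*0.42 = 87.46 GPa

87.46 GPa


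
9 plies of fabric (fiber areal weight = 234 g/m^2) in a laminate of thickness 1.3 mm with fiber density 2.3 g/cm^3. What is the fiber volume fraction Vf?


Vf = n * FAW / (rho_f * h * 1000) = 9 * 234 / (2.3 * 1.3 * 1000) = 0.7043

0.7043


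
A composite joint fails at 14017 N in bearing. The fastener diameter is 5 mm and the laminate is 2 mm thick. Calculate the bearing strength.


sigma_br = F/(d*h) = 14017/(5*2) = 1401.7 MPa

1401.7 MPa


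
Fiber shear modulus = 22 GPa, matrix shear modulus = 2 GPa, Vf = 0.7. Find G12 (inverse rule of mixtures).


1/G12 = Vf/Gf + (1-Vf)/Gm = 0.7/22 + 0.3/2
G12 = 5.5 GPa

5.5 GPa


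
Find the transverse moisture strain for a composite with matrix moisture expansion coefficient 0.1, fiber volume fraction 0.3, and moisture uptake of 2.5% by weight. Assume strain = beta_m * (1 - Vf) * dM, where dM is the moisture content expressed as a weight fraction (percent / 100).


dM = 2.5/100 = 0.025
strain = beta_m * (1-Vf) * dM = 0.1 * 0.7 * 0.025 = 0.00175

0.00175


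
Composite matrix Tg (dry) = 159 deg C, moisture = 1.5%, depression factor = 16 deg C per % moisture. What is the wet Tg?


Tg_wet = Tg_dry - k*moisture = 159 - 16*1.5 = 135.0 deg C

135.0 deg C


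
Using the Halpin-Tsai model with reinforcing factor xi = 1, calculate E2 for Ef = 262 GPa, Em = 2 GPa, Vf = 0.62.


eta = (Ef/Em - 1)/(Ef/Em + xi) = (131.0 - 1)/(131.0 + 1) = 0.9848
E2 = Em*(1+xi*eta*Vf)/(1-eta*Vf) = 8.27 GPa

8.27 GPa


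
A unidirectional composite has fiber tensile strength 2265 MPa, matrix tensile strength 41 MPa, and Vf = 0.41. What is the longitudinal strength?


sigma_1 = sigma_f*Vf + sigma_m*(1-Vf) = 2265*0.41 + 41*0.59 = 952.8 MPa

952.8 MPa


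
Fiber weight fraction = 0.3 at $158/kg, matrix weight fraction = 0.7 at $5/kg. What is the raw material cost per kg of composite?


Cost = cost_f*Wf + cost_m*Wm = 158*0.3 + 5*0.7 = $50.9/kg

$50.9/kg


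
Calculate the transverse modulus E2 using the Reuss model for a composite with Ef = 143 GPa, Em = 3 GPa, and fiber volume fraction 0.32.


1/E2 = Vf/Ef + (1-Vf)/Em = 0.32/143 + 0.68/3
E2 = 4.37 GPa

4.37 GPa


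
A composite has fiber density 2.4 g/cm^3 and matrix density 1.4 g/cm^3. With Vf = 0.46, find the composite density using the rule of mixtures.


rho_c = rho_f*Vf + rho_m*(1-Vf) = 2.4*0.46 + 1.4*0.54 = 1.86 g/cm^3

1.86 g/cm^3


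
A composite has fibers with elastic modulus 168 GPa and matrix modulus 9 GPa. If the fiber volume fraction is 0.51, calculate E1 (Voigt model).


E1 = Ef*Vf + Em*(1-Vf) = 168*0.51 + 9*0.49 = 90.09 GPa

90.09 GPa


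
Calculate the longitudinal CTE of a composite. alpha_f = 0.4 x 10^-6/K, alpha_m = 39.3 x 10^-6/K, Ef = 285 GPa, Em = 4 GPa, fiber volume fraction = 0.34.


E1 = Ef*Vf + Em*(1-Vf) = 99.54
alpha_1 = (alpha_f*Ef*Vf + alpha_m*Em*(1-Vf))/E1 = 1.43 x 10^-6/K

1.43 x 10^-6/K


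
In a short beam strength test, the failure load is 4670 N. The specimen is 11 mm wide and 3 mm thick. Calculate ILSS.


ILSS = 3F/(4bh) = 3*4670/(4*11*3) = 106.14 MPa

106.14 MPa


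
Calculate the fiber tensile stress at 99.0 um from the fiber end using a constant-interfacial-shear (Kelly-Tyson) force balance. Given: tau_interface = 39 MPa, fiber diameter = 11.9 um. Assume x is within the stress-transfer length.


Force balance: sigma_f * (pi*d^2/4) = tau * (pi*d) * x  ->  sigma_f = 4 * tau * x / d
sigma_f = 4 * 39 * 99.0 / 11.9 = 1297.8 MPa

1297.8 MPa


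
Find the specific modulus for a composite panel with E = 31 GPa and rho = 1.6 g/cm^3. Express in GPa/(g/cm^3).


Specific stiffness = E/rho = 31/1.6 = 19.4 GPa/(g/cm^3)

19.4 GPa/(g/cm^3)


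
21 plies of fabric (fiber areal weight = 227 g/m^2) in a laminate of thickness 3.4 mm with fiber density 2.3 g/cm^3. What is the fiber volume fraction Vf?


Vf = n * FAW / (rho_f * h * 1000) = 21 * 227 / (2.3 * 3.4 * 1000) = 0.6096

0.6096


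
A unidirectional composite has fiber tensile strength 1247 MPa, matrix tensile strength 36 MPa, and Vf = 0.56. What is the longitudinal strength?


sigma_1 = sigma_f*Vf + sigma_m*(1-Vf) = 1247*0.56 + 36*0.44 = 714.2 MPa

714.2 MPa


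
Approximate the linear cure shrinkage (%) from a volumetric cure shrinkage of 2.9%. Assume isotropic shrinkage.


Linear shrinkage ≈ vol_shrink/3 = 2.9/3 = 0.967%

0.967%


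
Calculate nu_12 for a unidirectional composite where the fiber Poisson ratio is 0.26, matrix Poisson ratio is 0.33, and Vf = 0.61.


nu_12 = nu_f*Vf + nu_m*(1-Vf) = 0.26*0.61 + 0.33*0.39 = 0.2873

0.2873


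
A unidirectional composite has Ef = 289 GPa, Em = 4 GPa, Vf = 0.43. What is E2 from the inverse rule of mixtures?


1/E2 = Vf/Ef + (1-Vf)/Em = 0.43/289 + 0.57/4
E2 = 6.95 GPa

6.95 GPa


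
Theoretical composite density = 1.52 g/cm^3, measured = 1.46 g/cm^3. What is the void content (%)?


Void% = (rho_theo - rho_actual)/rho_theo * 100 = (1.52 - 1.46)/1.52 * 100 = 3.95%

3.95%


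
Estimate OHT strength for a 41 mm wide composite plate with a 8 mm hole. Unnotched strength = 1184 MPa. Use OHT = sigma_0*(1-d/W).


OHT = sigma_0*(1-d/W) = 1184*(1-8/41) = 953.0 MPa

953.0 MPa


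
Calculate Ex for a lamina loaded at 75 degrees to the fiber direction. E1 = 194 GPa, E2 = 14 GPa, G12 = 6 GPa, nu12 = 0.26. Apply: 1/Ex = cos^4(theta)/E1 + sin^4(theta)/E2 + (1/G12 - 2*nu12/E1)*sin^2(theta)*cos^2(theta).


cos^4(75) = 0.004487, sin^4(75) = 0.870513, sin^2(75)*cos^2(75) = 0.0625
1/G12 - 2*nu12/E1 = 1/6 - 2*0.26/194 = 0.163986 GPa^-1
1/Ex = 0.004487/194 + 0.870513/14 + 0.163986*0.0625 = 0.0724518 GPa^-1
Ex = 13.8 GPa

13.8 GPa


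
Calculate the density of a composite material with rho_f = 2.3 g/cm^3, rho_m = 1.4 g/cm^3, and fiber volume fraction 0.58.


rho_c = rho_f*Vf + rho_m*(1-Vf) = 2.3*0.58 + 1.4*0.42 = 1.922 g/cm^3

1.922 g/cm^3


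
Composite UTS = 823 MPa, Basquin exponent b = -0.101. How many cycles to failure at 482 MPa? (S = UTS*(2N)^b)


N = 0.5 * (S/UTS)^(1/b) = 0.5 * (482/823)^(1/-0.101) = 99.8833 cycles

99.8833 cycles


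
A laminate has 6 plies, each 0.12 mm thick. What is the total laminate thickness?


h = n * t_ply = 6 * 0.12 = 0.72 mm

0.72 mm


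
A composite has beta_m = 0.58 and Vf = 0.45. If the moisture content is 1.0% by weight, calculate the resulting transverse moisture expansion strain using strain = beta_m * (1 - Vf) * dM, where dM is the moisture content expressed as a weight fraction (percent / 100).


dM = 1.0/100 = 0.01
strain = beta_m * (1-Vf) * dM = 0.58 * 0.55 * 0.01 = 0.00319

0.00319


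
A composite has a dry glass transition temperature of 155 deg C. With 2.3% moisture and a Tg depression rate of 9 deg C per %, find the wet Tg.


Tg_wet = Tg_dry - k*moisture = 155 - 9*2.3 = 134.3 deg C

134.3 deg C


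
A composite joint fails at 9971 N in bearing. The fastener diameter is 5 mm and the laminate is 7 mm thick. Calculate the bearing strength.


sigma_br = F/(d*h) = 9971/(5*7) = 284.9 MPa

284.9 MPa


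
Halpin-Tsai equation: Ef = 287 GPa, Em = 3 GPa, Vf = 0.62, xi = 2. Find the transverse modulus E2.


eta = (Ef/Em - 1)/(Ef/Em + xi) = (95.6667 - 1)/(95.6667 + 2) = 0.9693
E2 = Em*(1+xi*eta*Vf)/(1-eta*Vf) = 16.55 GPa

16.55 GPa


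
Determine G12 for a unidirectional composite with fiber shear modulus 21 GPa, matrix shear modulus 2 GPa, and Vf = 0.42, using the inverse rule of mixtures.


1/G12 = Vf/Gf + (1-Vf)/Gm = 0.42/21 + 0.58/2
G12 = 3.23 GPa

3.23 GPa


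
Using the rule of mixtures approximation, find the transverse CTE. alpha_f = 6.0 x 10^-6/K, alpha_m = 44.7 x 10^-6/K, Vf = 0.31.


alpha_2 = alpha_f*Vf + alpha_m*(1-Vf) = 6.0*0.31 + 44.7*0.69 = 32.7 x 10^-6/K

32.7 x 10^-6/K


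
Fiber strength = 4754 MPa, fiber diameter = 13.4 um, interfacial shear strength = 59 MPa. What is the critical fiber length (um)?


Lc = sigma_f * d / (2 * tau_i) = 4754 * 13.4 / (2 * 59) = 539.9 um

539.9 um


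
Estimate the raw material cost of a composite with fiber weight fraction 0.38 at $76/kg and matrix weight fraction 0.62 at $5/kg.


Cost = cost_f*Wf + cost_m*Wm = 76*0.38 + 5*0.62 = $31.98/kg

$31.98/kg


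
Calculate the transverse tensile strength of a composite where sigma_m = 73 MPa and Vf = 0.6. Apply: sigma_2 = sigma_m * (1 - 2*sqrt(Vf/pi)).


factor = 1 - 2*sqrt(0.6/pi) = 0.126
sigma_2 = 73 * 0.126 = 9.2 MPa

9.2 MPa


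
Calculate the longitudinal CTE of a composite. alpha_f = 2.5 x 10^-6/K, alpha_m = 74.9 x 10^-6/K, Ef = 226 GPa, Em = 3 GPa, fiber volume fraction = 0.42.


E1 = Ef*Vf + Em*(1-Vf) = 96.66
alpha_1 = (alpha_f*Ef*Vf + alpha_m*Em*(1-Vf))/E1 = 3.8 x 10^-6/K

3.8 x 10^-6/K


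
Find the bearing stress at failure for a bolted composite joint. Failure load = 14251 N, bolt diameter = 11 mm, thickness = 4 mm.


sigma_br = F/(d*h) = 14251/(11*4) = 323.9 MPa

323.9 MPa


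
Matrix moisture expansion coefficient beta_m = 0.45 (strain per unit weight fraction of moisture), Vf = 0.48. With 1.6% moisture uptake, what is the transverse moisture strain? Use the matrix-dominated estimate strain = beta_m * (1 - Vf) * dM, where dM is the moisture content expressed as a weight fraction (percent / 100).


dM = 1.6/100 = 0.016
strain = beta_m * (1-Vf) * dM = 0.45 * 0.52 * 0.016 = 0.003744

0.003744


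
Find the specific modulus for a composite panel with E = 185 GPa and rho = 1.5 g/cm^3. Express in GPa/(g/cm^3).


Specific stiffness = E/rho = 185/1.5 = 123.3 GPa/(g/cm^3)

123.3 GPa/(g/cm^3)


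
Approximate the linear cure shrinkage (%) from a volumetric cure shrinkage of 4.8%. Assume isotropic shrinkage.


Linear shrinkage ≈ vol_shrink/3 = 4.8/3 = 1.6%

1.6%


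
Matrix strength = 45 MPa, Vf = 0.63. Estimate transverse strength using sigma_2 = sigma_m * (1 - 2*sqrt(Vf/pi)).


factor = 1 - 2*sqrt(0.63/pi) = 0.1044
sigma_2 = 45 * 0.1044 = 4.7 MPa

4.7 MPa


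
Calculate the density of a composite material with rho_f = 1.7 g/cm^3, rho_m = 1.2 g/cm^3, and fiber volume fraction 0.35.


rho_c = rho_f*Vf + rho_m*(1-Vf) = 1.7*0.35 + 1.2*0.65 = 1.375 g/cm^3

1.375 g/cm^3


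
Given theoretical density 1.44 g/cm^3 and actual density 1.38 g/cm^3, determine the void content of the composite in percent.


Void% = (rho_theo - rho_actual)/rho_theo * 100 = (1.44 - 1.38)/1.44 * 100 = 4.17%

4.17%


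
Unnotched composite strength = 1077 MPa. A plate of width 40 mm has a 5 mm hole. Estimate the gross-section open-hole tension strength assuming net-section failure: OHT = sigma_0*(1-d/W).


OHT = sigma_0*(1-d/W) = 1077*(1-5/40) = 942.4 MPa

942.4 MPa


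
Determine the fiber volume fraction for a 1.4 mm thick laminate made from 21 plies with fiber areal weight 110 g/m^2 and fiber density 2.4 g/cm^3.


Vf = n * FAW / (rho_f * h * 1000) = 21 * 110 / (2.4 * 1.4 * 1000) = 0.6875

0.6875


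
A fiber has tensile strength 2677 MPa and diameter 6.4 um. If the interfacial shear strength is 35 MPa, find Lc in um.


Lc = sigma_f * d / (2 * tau_i) = 2677 * 6.4 / (2 * 35) = 244.8 um

244.8 um


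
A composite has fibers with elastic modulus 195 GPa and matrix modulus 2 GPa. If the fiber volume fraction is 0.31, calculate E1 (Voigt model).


E1 = Ef*Vf + Em*(1-Vf) = 195*0.31 + 2*0.69 = 61.83 GPa

61.83 GPa


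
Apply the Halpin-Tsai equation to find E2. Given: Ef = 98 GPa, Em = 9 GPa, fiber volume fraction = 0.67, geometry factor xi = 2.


eta = (Ef/Em - 1)/(Ef/Em + xi) = (10.8889 - 1)/(10.8889 + 2) = 0.7672
E2 = Em*(1+xi*eta*Vf)/(1-eta*Vf) = 37.56 GPa

37.56 GPa


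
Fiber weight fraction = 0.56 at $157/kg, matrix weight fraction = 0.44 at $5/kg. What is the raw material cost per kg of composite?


Cost = cost_f*Wf + cost_m*Wm = 157*0.56 + 5*0.44 = $90.12/kg

$90.12/kg


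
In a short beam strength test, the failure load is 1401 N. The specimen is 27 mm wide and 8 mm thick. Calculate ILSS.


ILSS = 3F/(4bh) = 3*1401/(4*27*8) = 4.86 MPa

4.86 MPa


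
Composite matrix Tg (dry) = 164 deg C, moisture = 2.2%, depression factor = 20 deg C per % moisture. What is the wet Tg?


Tg_wet = Tg_dry - k*moisture = 164 - 20*2.2 = 120.0 deg C

120.0 deg C


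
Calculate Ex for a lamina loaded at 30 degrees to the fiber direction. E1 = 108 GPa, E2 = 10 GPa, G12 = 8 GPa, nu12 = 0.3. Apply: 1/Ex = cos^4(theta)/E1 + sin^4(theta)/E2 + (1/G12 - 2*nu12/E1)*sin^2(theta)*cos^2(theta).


cos^4(30) = 0.5625, sin^4(30) = 0.0625, sin^2(30)*cos^2(30) = 0.1875
1/G12 - 2*nu12/E1 = 1/8 - 2*0.3/108 = 0.119444 GPa^-1
1/Ex = 0.5625/108 + 0.0625/10 + 0.119444*0.1875 = 0.0338542 GPa^-1
Ex = 29.54 GPa

29.54 GPa


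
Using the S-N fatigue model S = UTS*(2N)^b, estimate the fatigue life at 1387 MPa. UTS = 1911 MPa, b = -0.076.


N = 0.5 * (S/UTS)^(1/b) = 0.5 * (1387/1911)^(1/-0.076) = 33.9111 cycles

33.9111 cycles


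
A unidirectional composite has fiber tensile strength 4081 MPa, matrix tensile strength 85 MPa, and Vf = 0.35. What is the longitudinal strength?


sigma_1 = sigma_f*Vf + sigma_m*(1-Vf) = 4081*0.35 + 85*0.65 = 1483.6 MPa

1483.6 MPa


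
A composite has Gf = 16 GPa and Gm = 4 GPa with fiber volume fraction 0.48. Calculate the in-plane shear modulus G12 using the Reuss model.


1/G12 = Vf/Gf + (1-Vf)/Gm = 0.48/16 + 0.52/4
G12 = 6.25 GPa

6.25 GPa


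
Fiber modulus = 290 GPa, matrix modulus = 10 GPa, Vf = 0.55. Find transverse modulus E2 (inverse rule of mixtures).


1/E2 = Vf/Ef + (1-Vf)/Em = 0.55/290 + 0.45/10
E2 = 21.32 GPa

21.32 GPa


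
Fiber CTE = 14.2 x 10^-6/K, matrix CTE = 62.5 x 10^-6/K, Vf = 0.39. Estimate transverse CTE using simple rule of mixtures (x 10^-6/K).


alpha_2 = alpha_f*Vf + alpha_m*(1-Vf) = 14.2*0.39 + 62.5*0.61 = 43.7 x 10^-6/K

43.7 x 10^-6/K


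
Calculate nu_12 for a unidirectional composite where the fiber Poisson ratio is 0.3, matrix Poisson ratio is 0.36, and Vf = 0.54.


nu_12 = nu_f*Vf + nu_m*(1-Vf) = 0.3*0.54 + 0.36*0.46 = 0.3276

0.3276


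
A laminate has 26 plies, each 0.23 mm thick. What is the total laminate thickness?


h = n * t_ply = 26 * 0.23 = 5.98 mm

5.98 mm


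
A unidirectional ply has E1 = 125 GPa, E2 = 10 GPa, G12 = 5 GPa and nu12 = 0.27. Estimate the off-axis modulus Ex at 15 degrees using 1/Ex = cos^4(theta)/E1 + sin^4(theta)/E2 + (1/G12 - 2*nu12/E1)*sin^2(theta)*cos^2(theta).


cos^4(15) = 0.870513, sin^4(15) = 0.004487, sin^2(15)*cos^2(15) = 0.0625
1/G12 - 2*nu12/E1 = 1/5 - 2*0.27/125 = 0.19568 GPa^-1
1/Ex = 0.870513/125 + 0.004487/10 + 0.19568*0.0625 = 0.0196428 GPa^-1
Ex = 50.91 GPa

50.91 GPa


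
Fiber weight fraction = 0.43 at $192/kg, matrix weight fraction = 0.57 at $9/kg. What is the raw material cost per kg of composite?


Cost = cost_f*Wf + cost_m*Wm = 192*0.43 + 9*0.57 = $87.69/kg

$87.69/kg


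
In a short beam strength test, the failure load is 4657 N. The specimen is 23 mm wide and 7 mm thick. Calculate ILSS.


ILSS = 3F/(4bh) = 3*4657/(4*23*7) = 21.69 MPa

21.69 MPa


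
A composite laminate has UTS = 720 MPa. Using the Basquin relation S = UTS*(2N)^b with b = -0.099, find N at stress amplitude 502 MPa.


N = 0.5 * (S/UTS)^(1/b) = 0.5 * (502/720)^(1/-0.099) = 19.1020 cycles

19.1020 cycles


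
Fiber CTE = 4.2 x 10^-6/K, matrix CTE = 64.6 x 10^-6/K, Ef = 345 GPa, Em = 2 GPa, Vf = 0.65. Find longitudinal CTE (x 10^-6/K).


E1 = Ef*Vf + Em*(1-Vf) = 224.95
alpha_1 = (alpha_f*Ef*Vf + alpha_m*Em*(1-Vf))/E1 = 4.39 x 10^-6/K

4.39 x 10^-6/K


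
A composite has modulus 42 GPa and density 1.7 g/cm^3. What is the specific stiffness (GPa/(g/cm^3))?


Specific stiffness = E/rho = 42/1.7 = 24.7 GPa/(g/cm^3)

24.7 GPa/(g/cm^3)


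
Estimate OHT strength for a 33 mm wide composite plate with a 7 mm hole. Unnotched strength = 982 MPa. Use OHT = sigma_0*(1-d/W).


OHT = sigma_0*(1-d/W) = 982*(1-7/33) = 773.7 MPa

773.7 MPa


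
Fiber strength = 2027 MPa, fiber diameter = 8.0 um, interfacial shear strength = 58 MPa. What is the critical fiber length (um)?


Lc = sigma_f * d / (2 * tau_i) = 2027 * 8.0 / (2 * 58) = 139.8 um

139.8 um


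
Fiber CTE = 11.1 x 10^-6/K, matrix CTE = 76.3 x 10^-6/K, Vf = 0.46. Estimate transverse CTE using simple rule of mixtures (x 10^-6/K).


alpha_2 = alpha_f*Vf + alpha_m*(1-Vf) = 11.1*0.46 + 76.3*0.54 = 46.3 x 10^-6/K

46.3 x 10^-6/K


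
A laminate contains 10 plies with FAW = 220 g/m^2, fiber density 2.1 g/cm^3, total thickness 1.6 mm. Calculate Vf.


Vf = n * FAW / (rho_f * h * 1000) = 10 * 220 / (2.1 * 1.6 * 1000) = 0.6548

0.6548


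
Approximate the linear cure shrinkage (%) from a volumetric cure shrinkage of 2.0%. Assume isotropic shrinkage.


Linear shrinkage ≈ vol_shrink/3 = 2.0/3 = 0.667%

0.667%


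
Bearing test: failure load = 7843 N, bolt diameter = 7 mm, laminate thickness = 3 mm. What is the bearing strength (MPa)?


sigma_br = F/(d*h) = 7843/(7*3) = 373.5 MPa

373.5 MPa


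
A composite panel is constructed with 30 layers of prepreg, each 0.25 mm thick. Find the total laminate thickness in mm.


h = n * t_ply = 30 * 0.25 = 7.5 mm

7.5 mm


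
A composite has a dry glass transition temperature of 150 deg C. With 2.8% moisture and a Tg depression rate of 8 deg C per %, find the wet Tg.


Tg_wet = Tg_dry - k*moisture = 150 - 8*2.8 = 127.6 deg C

127.6 deg C


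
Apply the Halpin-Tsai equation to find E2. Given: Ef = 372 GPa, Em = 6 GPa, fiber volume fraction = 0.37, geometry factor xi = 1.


eta = (Ef/Em - 1)/(Ef/Em + xi) = (62.0 - 1)/(62.0 + 1) = 0.9683
E2 = Em*(1+xi*eta*Vf)/(1-eta*Vf) = 12.7 GPa

12.7 GPa


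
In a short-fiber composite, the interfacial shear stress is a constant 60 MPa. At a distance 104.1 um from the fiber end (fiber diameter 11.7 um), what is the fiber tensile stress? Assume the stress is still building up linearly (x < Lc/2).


Force balance: sigma_f * (pi*d^2/4) = tau * (pi*d) * x  ->  sigma_f = 4 * tau * x / d
sigma_f = 4 * 60 * 104.1 / 11.7 = 2135.4 MPa

2135.4 MPa


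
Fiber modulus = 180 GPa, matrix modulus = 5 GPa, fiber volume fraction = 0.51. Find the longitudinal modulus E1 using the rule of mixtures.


E1 = Ef*Vf + Em*(1-Vf) = 180*0.51 + 5*0.49 = 94.25 GPa

94.25 GPa


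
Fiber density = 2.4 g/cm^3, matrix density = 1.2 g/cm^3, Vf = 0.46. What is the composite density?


rho_c = rho_f*Vf + rho_m*(1-Vf) = 2.4*0.46 + 1.2*0.54 = 1.752 g/cm^3

1.752 g/cm^3


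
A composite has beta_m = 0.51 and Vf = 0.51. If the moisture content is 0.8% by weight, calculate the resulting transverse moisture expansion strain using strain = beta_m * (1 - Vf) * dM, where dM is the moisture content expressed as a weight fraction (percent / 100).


dM = 0.8/100 = 0.008
strain = beta_m * (1-Vf) * dM = 0.51 * 0.49 * 0.008 = 0.0019992

0.0019992


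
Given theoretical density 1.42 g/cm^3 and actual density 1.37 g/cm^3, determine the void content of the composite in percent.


Void% = (rho_theo - rho_actual)/rho_theo * 100 = (1.42 - 1.37)/1.42 * 100 = 3.52%

3.52%


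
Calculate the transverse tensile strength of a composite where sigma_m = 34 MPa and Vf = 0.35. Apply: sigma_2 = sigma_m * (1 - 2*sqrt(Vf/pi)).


factor = 1 - 2*sqrt(0.35/pi) = 0.3324
sigma_2 = 34 * 0.3324 = 11.3 MPa

11.3 MPa


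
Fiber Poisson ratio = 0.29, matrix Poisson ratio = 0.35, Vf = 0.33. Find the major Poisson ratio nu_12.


nu_12 = nu_f*Vf + nu_m*(1-Vf) = 0.29*0.33 + 0.35*0.67 = 0.3302

0.3302


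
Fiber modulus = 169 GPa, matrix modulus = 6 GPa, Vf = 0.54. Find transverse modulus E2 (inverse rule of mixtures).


1/E2 = Vf/Ef + (1-Vf)/Em = 0.54/169 + 0.46/6
E2 = 12.52 GPa

12.52 GPa


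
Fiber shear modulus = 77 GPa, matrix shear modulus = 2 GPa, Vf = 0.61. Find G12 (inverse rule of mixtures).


1/G12 = Vf/Gf + (1-Vf)/Gm = 0.61/77 + 0.39/2
G12 = 4.93 GPa

4.93 GPa


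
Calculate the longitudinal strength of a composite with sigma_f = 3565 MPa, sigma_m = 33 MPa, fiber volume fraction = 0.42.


sigma_1 = sigma_f*Vf + sigma_m*(1-Vf) = 3565*0.42 + 33*0.58 = 1516.4 MPa

1516.4 MPa


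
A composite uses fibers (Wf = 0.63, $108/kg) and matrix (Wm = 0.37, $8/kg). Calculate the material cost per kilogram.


Cost = cost_f*Wf + cost_m*Wm = 108*0.63 + 8*0.37 = $71.0/kg

$71.0/kg


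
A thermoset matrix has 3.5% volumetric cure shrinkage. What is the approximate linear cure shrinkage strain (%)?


Linear shrinkage ≈ vol_shrink/3 = 3.5/3 = 1.167%

1.167%


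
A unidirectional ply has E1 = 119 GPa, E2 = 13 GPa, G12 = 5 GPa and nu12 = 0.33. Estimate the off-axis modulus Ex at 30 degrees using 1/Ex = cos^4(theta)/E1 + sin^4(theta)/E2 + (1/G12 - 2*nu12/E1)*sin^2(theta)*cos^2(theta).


cos^4(30) = 0.5625, sin^4(30) = 0.0625, sin^2(30)*cos^2(30) = 0.1875
1/G12 - 2*nu12/E1 = 1/5 - 2*0.33/119 = 0.194454 GPa^-1
1/Ex = 0.5625/119 + 0.0625/13 + 0.194454*0.1875 = 0.0459947 GPa^-1
Ex = 21.74 GPa

21.74 GPa


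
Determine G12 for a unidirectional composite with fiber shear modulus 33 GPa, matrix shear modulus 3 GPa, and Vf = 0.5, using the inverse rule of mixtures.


1/G12 = Vf/Gf + (1-Vf)/Gm = 0.5/33 + 0.5/3
G12 = 5.5 GPa

5.5 GPa


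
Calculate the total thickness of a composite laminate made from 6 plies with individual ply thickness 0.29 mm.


h = n * t_ply = 6 * 0.29 = 1.74 mm

1.74 mm


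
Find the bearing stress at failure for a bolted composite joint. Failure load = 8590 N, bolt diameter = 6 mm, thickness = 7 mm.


sigma_br = F/(d*h) = 8590/(6*7) = 204.5 MPa

204.5 MPa


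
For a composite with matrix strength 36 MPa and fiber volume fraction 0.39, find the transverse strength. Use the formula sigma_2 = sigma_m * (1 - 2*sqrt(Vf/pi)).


factor = 1 - 2*sqrt(0.39/pi) = 0.2953
sigma_2 = 36 * 0.2953 = 10.63 MPa

10.63 MPa


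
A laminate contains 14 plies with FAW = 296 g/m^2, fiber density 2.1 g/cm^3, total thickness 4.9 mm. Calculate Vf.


Vf = n * FAW / (rho_f * h * 1000) = 14 * 296 / (2.1 * 4.9 * 1000) = 0.4027

0.4027


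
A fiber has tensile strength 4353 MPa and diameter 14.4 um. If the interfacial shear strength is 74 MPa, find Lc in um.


Lc = sigma_f * d / (2 * tau_i) = 4353 * 14.4 / (2 * 74) = 423.5 um

423.5 um


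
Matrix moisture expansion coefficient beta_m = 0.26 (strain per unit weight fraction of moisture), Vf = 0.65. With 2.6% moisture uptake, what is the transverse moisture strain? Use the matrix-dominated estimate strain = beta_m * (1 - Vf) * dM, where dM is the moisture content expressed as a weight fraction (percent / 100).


dM = 2.6/100 = 0.026
strain = beta_m * (1-Vf) * dM = 0.26 * 0.35 * 0.026 = 0.002366

0.002366


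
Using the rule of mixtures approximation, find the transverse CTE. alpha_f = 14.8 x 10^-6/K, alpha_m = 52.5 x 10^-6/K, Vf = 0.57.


alpha_2 = alpha_f*Vf + alpha_m*(1-Vf) = 14.8*0.57 + 52.5*0.43 = 31.0 x 10^-6/K

31.0 x 10^-6/K


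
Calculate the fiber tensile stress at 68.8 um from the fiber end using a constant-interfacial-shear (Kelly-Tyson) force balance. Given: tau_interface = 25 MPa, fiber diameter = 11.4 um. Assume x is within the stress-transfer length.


Force balance: sigma_f * (pi*d^2/4) = tau * (pi*d) * x  ->  sigma_f = 4 * tau * x / d
sigma_f = 4 * 25 * 68.8 / 11.4 = 603.5 MPa

603.5 MPa


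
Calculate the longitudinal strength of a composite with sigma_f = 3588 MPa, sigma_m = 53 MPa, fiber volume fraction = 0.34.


sigma_1 = sigma_f*Vf + sigma_m*(1-Vf) = 3588*0.34 + 53*0.66 = 1254.9 MPa

1254.9 MPa


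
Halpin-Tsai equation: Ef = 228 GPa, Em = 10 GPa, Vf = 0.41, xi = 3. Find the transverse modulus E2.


eta = (Ef/Em - 1)/(Ef/Em + xi) = (22.8 - 1)/(22.8 + 3) = 0.845
E2 = Em*(1+xi*eta*Vf)/(1-eta*Vf) = 31.2 GPa

31.2 GPa


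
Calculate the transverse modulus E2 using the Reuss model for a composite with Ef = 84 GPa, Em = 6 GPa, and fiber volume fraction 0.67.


1/E2 = Vf/Ef + (1-Vf)/Em = 0.67/84 + 0.33/6
E2 = 15.88 GPa

15.88 GPa


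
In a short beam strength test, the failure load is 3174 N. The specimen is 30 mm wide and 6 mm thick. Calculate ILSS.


ILSS = 3F/(4bh) = 3*3174/(4*30*6) = 13.23 MPa

13.23 MPa


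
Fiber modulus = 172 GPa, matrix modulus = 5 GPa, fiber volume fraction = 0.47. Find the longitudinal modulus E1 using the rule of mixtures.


E1 = Ef*Vf + Em*(1-Vf) = 172*0.47 + 5*0.53 = 83.49 GPa

83.49 GPa


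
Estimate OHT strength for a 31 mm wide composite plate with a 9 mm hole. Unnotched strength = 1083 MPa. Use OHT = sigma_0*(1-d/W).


OHT = sigma_0*(1-d/W) = 1083*(1-9/31) = 768.6 MPa

768.6 MPa


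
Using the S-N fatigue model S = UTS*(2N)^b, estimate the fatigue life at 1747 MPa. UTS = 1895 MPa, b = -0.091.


N = 0.5 * (S/UTS)^(1/b) = 0.5 * (1747/1895)^(1/-0.091) = 1.2220 cycles

1.2220 cycles


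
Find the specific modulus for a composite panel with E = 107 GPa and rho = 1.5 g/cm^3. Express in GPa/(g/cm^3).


Specific stiffness = E/rho = 107/1.5 = 71.3 GPa/(g/cm^3)

71.3 GPa/(g/cm^3)


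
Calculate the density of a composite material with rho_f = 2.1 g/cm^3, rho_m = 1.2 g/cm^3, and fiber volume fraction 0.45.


rho_c = rho_f*Vf + rho_m*(1-Vf) = 2.1*0.45 + 1.2*0.55 = 1.605 g/cm^3

1.605 g/cm^3


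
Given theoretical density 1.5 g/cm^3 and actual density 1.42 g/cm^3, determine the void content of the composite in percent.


Void% = (rho_theo - rho_actual)/rho_theo * 100 = (1.5 - 1.42)/1.5 * 100 = 5.33%

5.33%


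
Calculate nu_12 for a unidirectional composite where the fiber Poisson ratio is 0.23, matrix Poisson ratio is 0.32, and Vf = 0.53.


nu_12 = nu_f*Vf + nu_m*(1-Vf) = 0.23*0.53 + 0.32*0.47 = 0.2723

0.2723


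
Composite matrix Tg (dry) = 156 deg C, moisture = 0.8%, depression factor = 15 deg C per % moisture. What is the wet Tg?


Tg_wet = Tg_dry - k*moisture = 156 - 15*0.8 = 144.0 deg C

144.0 deg C


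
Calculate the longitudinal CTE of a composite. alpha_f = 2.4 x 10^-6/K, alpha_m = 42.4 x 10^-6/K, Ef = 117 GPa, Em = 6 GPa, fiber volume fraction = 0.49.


E1 = Ef*Vf + Em*(1-Vf) = 60.39
alpha_1 = (alpha_f*Ef*Vf + alpha_m*Em*(1-Vf))/E1 = 4.43 x 10^-6/K

4.43 x 10^-6/K


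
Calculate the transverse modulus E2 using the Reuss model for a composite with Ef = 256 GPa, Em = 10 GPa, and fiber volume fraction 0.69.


1/E2 = Vf/Ef + (1-Vf)/Em = 0.69/256 + 0.31/10
E2 = 29.68 GPa

29.68 GPa


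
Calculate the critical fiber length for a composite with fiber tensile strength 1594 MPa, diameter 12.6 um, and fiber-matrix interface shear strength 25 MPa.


Lc = sigma_f * d / (2 * tau_i) = 1594 * 12.6 / (2 * 25) = 401.7 um

401.7 um


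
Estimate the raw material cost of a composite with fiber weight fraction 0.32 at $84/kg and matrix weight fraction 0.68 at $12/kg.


Cost = cost_f*Wf + cost_m*Wm = 84*0.32 + 12*0.68 = $35.04/kg

$35.04/kg


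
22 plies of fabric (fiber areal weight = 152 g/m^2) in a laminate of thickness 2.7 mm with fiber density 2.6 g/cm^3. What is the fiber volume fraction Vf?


Vf = n * FAW / (rho_f * h * 1000) = 22 * 152 / (2.6 * 2.7 * 1000) = 0.4764

0.4764


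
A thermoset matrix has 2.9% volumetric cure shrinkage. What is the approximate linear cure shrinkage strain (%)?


Linear shrinkage ≈ vol_shrink/3 = 2.9/3 = 0.967%

0.967%


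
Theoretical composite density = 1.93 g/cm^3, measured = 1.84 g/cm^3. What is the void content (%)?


Void% = (rho_theo - rho_actual)/rho_theo * 100 = (1.93 - 1.84)/1.93 * 100 = 4.66%

4.66%


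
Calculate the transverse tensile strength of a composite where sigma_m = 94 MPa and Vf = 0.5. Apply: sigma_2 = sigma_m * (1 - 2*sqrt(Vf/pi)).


factor = 1 - 2*sqrt(0.5/pi) = 0.2021
sigma_2 = 94 * 0.2021 = 19.0 MPa

19.0 MPa


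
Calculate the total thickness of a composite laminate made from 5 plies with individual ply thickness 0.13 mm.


h = n * t_ply = 5 * 0.13 = 0.65 mm

0.65 mm


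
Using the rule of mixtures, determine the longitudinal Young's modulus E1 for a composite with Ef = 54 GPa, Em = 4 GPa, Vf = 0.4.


E1 = Ef*Vf + Em*(1-Vf) = 54*0.4 + 4*0.6 = 24.0 GPa

24.0 GPa


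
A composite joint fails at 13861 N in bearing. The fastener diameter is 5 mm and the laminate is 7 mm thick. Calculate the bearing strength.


sigma_br = F/(d*h) = 13861/(5*7) = 396.0 MPa

396.0 MPa


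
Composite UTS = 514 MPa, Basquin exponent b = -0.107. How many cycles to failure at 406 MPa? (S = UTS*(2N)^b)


N = 0.5 * (S/UTS)^(1/b) = 0.5 * (406/514)^(1/-0.107) = 4.5324 cycles

4.5324 cycles


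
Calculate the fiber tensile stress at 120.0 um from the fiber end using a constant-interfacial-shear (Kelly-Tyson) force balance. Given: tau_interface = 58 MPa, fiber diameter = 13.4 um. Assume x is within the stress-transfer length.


Force balance: sigma_f * (pi*d^2/4) = tau * (pi*d) * x  ->  sigma_f = 4 * tau * x / d
sigma_f = 4 * 58 * 120.0 / 13.4 = 2077.6 MPa

2077.6 MPa


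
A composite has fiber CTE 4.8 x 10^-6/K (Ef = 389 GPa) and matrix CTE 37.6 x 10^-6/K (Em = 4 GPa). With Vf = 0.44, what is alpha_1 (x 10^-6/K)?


E1 = Ef*Vf + Em*(1-Vf) = 173.4
alpha_1 = (alpha_f*Ef*Vf + alpha_m*Em*(1-Vf))/E1 = 5.22 x 10^-6/K

5.22 x 10^-6/K


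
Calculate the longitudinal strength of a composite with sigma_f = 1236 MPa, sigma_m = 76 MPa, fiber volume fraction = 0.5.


sigma_1 = sigma_f*Vf + sigma_m*(1-Vf) = 1236*0.5 + 76*0.5 = 656.0 MPa

656.0 MPa


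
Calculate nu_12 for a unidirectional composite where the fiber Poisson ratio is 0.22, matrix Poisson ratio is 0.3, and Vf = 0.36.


nu_12 = nu_f*Vf + nu_m*(1-Vf) = 0.22*0.36 + 0.3*0.64 = 0.2712

0.2712


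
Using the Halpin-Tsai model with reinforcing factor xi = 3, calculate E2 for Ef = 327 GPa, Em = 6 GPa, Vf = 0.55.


eta = (Ef/Em - 1)/(Ef/Em + xi) = (54.5 - 1)/(54.5 + 3) = 0.9304
E2 = Em*(1+xi*eta*Vf)/(1-eta*Vf) = 31.15 GPa

31.15 GPa


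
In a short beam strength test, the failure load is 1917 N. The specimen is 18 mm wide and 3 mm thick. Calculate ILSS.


ILSS = 3F/(4bh) = 3*1917/(4*18*3) = 26.63 MPa

26.63 MPa


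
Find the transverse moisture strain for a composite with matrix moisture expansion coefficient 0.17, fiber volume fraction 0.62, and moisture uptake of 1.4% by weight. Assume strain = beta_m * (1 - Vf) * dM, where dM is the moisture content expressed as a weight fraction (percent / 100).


dM = 1.4/100 = 0.014
strain = beta_m * (1-Vf) * dM = 0.17 * 0.38 * 0.014 = 0.0009044

0.0009044
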